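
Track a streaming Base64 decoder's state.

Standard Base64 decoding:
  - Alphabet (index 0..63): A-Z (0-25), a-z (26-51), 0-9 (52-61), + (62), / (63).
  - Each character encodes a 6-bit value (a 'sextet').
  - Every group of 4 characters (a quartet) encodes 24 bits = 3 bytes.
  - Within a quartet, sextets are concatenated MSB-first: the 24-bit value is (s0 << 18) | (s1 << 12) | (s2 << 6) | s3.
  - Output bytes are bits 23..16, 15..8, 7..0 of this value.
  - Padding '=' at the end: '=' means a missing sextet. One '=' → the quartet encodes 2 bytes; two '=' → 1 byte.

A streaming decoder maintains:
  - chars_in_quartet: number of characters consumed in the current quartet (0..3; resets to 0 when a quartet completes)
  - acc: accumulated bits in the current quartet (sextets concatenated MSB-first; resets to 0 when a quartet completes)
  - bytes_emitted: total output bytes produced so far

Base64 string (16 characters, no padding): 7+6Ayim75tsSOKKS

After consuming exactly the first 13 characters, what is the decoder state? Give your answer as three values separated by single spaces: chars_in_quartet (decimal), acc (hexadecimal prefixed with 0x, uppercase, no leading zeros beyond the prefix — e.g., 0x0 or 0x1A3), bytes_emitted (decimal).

After char 0 ('7'=59): chars_in_quartet=1 acc=0x3B bytes_emitted=0
After char 1 ('+'=62): chars_in_quartet=2 acc=0xEFE bytes_emitted=0
After char 2 ('6'=58): chars_in_quartet=3 acc=0x3BFBA bytes_emitted=0
After char 3 ('A'=0): chars_in_quartet=4 acc=0xEFEE80 -> emit EF EE 80, reset; bytes_emitted=3
After char 4 ('y'=50): chars_in_quartet=1 acc=0x32 bytes_emitted=3
After char 5 ('i'=34): chars_in_quartet=2 acc=0xCA2 bytes_emitted=3
After char 6 ('m'=38): chars_in_quartet=3 acc=0x328A6 bytes_emitted=3
After char 7 ('7'=59): chars_in_quartet=4 acc=0xCA29BB -> emit CA 29 BB, reset; bytes_emitted=6
After char 8 ('5'=57): chars_in_quartet=1 acc=0x39 bytes_emitted=6
After char 9 ('t'=45): chars_in_quartet=2 acc=0xE6D bytes_emitted=6
After char 10 ('s'=44): chars_in_quartet=3 acc=0x39B6C bytes_emitted=6
After char 11 ('S'=18): chars_in_quartet=4 acc=0xE6DB12 -> emit E6 DB 12, reset; bytes_emitted=9
After char 12 ('O'=14): chars_in_quartet=1 acc=0xE bytes_emitted=9

Answer: 1 0xE 9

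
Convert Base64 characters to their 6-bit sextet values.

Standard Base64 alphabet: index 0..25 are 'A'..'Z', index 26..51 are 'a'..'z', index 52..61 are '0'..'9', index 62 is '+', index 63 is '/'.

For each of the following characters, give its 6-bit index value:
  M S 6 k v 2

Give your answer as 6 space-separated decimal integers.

'M': A..Z range, ord('M') − ord('A') = 12
'S': A..Z range, ord('S') − ord('A') = 18
'6': 0..9 range, 52 + ord('6') − ord('0') = 58
'k': a..z range, 26 + ord('k') − ord('a') = 36
'v': a..z range, 26 + ord('v') − ord('a') = 47
'2': 0..9 range, 52 + ord('2') − ord('0') = 54

Answer: 12 18 58 36 47 54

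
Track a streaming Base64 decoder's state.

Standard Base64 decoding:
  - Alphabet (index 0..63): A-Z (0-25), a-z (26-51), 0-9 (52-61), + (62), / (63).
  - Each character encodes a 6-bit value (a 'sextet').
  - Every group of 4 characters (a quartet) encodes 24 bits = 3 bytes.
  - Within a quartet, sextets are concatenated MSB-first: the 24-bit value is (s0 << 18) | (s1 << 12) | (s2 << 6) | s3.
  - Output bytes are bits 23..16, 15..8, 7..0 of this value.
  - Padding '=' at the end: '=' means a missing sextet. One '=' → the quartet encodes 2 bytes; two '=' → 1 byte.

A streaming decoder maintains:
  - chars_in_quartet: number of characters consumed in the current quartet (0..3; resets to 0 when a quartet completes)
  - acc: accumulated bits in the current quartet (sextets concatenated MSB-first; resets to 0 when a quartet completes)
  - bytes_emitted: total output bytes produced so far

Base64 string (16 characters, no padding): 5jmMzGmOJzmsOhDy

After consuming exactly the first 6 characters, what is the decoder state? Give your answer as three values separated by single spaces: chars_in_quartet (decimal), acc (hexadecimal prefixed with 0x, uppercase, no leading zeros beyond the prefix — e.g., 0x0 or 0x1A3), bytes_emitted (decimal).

After char 0 ('5'=57): chars_in_quartet=1 acc=0x39 bytes_emitted=0
After char 1 ('j'=35): chars_in_quartet=2 acc=0xE63 bytes_emitted=0
After char 2 ('m'=38): chars_in_quartet=3 acc=0x398E6 bytes_emitted=0
After char 3 ('M'=12): chars_in_quartet=4 acc=0xE6398C -> emit E6 39 8C, reset; bytes_emitted=3
After char 4 ('z'=51): chars_in_quartet=1 acc=0x33 bytes_emitted=3
After char 5 ('G'=6): chars_in_quartet=2 acc=0xCC6 bytes_emitted=3

Answer: 2 0xCC6 3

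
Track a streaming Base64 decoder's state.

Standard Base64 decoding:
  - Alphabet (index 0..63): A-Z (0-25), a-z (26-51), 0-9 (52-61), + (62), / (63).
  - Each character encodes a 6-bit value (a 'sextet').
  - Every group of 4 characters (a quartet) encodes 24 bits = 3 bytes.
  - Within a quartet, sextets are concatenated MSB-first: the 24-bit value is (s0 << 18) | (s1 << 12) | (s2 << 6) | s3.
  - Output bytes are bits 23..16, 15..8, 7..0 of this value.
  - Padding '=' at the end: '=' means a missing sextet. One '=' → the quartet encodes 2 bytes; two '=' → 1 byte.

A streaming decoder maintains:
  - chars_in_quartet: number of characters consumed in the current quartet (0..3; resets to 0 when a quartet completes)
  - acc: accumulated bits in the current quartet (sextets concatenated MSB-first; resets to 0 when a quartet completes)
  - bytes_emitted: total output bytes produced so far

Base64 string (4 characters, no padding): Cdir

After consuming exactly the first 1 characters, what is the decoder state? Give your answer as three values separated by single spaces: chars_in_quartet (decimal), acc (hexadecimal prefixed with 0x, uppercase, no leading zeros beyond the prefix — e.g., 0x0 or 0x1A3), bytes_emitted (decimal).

After char 0 ('C'=2): chars_in_quartet=1 acc=0x2 bytes_emitted=0

Answer: 1 0x2 0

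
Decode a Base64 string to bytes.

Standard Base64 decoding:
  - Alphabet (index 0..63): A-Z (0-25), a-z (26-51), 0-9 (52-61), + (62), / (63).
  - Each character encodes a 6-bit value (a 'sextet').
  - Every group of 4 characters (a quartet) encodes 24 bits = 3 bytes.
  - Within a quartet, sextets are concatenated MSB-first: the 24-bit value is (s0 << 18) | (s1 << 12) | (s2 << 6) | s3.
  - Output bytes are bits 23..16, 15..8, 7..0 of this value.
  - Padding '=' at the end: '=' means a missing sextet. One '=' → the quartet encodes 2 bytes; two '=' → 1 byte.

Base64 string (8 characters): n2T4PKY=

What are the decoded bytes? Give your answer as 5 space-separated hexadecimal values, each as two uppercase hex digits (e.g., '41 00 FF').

After char 0 ('n'=39): chars_in_quartet=1 acc=0x27 bytes_emitted=0
After char 1 ('2'=54): chars_in_quartet=2 acc=0x9F6 bytes_emitted=0
After char 2 ('T'=19): chars_in_quartet=3 acc=0x27D93 bytes_emitted=0
After char 3 ('4'=56): chars_in_quartet=4 acc=0x9F64F8 -> emit 9F 64 F8, reset; bytes_emitted=3
After char 4 ('P'=15): chars_in_quartet=1 acc=0xF bytes_emitted=3
After char 5 ('K'=10): chars_in_quartet=2 acc=0x3CA bytes_emitted=3
After char 6 ('Y'=24): chars_in_quartet=3 acc=0xF298 bytes_emitted=3
Padding '=': partial quartet acc=0xF298 -> emit 3C A6; bytes_emitted=5

Answer: 9F 64 F8 3C A6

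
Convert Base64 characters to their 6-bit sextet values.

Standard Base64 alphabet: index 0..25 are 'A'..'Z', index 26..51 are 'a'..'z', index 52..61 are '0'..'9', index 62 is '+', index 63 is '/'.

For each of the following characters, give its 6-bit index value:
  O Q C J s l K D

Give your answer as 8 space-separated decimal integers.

'O': A..Z range, ord('O') − ord('A') = 14
'Q': A..Z range, ord('Q') − ord('A') = 16
'C': A..Z range, ord('C') − ord('A') = 2
'J': A..Z range, ord('J') − ord('A') = 9
's': a..z range, 26 + ord('s') − ord('a') = 44
'l': a..z range, 26 + ord('l') − ord('a') = 37
'K': A..Z range, ord('K') − ord('A') = 10
'D': A..Z range, ord('D') − ord('A') = 3

Answer: 14 16 2 9 44 37 10 3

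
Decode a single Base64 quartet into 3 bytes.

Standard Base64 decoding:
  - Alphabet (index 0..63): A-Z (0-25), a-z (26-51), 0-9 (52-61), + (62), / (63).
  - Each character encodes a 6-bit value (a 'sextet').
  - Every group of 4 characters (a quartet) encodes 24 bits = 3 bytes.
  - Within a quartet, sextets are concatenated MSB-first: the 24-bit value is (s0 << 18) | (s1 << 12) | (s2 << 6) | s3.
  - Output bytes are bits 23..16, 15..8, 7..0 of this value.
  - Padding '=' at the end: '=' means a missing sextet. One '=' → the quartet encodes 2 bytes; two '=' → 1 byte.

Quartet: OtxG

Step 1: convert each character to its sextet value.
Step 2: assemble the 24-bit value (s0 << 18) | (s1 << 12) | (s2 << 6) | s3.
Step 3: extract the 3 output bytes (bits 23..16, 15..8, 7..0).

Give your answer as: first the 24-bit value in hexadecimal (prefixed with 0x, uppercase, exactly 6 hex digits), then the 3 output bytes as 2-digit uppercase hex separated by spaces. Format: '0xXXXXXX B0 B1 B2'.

Sextets: O=14, t=45, x=49, G=6
24-bit: (14<<18) | (45<<12) | (49<<6) | 6
      = 0x380000 | 0x02D000 | 0x000C40 | 0x000006
      = 0x3ADC46
Bytes: (v>>16)&0xFF=3A, (v>>8)&0xFF=DC, v&0xFF=46

Answer: 0x3ADC46 3A DC 46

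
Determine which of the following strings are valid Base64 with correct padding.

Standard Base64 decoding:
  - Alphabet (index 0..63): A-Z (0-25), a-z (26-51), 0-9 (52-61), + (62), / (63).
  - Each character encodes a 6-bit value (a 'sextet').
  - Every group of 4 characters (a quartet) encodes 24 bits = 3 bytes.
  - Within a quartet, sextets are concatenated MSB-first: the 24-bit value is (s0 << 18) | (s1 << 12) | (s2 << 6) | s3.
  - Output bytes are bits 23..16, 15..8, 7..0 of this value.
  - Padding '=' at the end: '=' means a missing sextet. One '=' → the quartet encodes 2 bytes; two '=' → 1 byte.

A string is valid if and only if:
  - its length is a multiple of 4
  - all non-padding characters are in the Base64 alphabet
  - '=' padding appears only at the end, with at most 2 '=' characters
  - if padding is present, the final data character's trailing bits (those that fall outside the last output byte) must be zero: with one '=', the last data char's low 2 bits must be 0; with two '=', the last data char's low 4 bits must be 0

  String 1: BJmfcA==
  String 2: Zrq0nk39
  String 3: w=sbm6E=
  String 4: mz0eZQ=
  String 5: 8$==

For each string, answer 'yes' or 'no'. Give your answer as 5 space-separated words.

Answer: yes yes no no no

Derivation:
String 1: 'BJmfcA==' → valid
String 2: 'Zrq0nk39' → valid
String 3: 'w=sbm6E=' → invalid (bad char(s): ['=']; '=' in middle)
String 4: 'mz0eZQ=' → invalid (len=7 not mult of 4)
String 5: '8$==' → invalid (bad char(s): ['$'])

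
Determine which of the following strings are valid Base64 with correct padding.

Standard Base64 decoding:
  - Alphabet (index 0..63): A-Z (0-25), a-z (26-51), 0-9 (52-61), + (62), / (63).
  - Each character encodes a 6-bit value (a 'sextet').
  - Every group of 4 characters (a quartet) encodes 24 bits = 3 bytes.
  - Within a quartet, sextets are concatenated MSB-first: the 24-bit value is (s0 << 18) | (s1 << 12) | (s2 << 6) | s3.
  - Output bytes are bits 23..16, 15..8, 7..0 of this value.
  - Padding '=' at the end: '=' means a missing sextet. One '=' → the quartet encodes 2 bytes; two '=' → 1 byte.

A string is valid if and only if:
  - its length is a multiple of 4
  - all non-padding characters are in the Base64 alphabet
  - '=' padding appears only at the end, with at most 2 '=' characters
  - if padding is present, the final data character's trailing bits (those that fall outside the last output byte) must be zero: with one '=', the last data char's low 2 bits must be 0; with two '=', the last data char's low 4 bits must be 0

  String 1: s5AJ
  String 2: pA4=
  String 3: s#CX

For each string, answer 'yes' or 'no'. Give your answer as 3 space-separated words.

String 1: 's5AJ' → valid
String 2: 'pA4=' → valid
String 3: 's#CX' → invalid (bad char(s): ['#'])

Answer: yes yes no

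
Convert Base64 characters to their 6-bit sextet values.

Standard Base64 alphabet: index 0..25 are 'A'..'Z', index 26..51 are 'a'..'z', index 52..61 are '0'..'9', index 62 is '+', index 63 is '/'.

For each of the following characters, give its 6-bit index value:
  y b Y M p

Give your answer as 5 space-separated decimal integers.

'y': a..z range, 26 + ord('y') − ord('a') = 50
'b': a..z range, 26 + ord('b') − ord('a') = 27
'Y': A..Z range, ord('Y') − ord('A') = 24
'M': A..Z range, ord('M') − ord('A') = 12
'p': a..z range, 26 + ord('p') − ord('a') = 41

Answer: 50 27 24 12 41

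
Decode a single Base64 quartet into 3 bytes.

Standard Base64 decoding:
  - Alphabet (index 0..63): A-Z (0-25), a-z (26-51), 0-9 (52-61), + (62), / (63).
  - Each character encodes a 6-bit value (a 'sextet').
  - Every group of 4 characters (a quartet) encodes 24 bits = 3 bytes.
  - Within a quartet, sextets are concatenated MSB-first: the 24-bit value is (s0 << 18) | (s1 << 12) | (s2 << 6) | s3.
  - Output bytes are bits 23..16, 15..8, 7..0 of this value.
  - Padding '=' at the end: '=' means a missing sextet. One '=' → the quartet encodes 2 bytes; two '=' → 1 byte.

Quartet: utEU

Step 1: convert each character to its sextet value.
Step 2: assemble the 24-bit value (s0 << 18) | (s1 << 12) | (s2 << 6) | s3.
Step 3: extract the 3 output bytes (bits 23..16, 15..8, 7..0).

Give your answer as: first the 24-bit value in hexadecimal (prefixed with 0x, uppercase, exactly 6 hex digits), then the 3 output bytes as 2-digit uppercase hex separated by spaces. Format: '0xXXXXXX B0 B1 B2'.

Answer: 0xBAD114 BA D1 14

Derivation:
Sextets: u=46, t=45, E=4, U=20
24-bit: (46<<18) | (45<<12) | (4<<6) | 20
      = 0xB80000 | 0x02D000 | 0x000100 | 0x000014
      = 0xBAD114
Bytes: (v>>16)&0xFF=BA, (v>>8)&0xFF=D1, v&0xFF=14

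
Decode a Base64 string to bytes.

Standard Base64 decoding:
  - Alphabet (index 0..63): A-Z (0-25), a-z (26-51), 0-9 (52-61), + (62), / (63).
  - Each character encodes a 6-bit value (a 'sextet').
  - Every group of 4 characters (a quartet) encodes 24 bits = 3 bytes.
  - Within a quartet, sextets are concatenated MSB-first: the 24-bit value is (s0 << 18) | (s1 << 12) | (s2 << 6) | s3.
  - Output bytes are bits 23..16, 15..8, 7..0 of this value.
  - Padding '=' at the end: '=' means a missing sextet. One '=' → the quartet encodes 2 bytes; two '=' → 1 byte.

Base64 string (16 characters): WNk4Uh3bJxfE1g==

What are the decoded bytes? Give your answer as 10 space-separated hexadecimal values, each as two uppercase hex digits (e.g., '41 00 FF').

After char 0 ('W'=22): chars_in_quartet=1 acc=0x16 bytes_emitted=0
After char 1 ('N'=13): chars_in_quartet=2 acc=0x58D bytes_emitted=0
After char 2 ('k'=36): chars_in_quartet=3 acc=0x16364 bytes_emitted=0
After char 3 ('4'=56): chars_in_quartet=4 acc=0x58D938 -> emit 58 D9 38, reset; bytes_emitted=3
After char 4 ('U'=20): chars_in_quartet=1 acc=0x14 bytes_emitted=3
After char 5 ('h'=33): chars_in_quartet=2 acc=0x521 bytes_emitted=3
After char 6 ('3'=55): chars_in_quartet=3 acc=0x14877 bytes_emitted=3
After char 7 ('b'=27): chars_in_quartet=4 acc=0x521DDB -> emit 52 1D DB, reset; bytes_emitted=6
After char 8 ('J'=9): chars_in_quartet=1 acc=0x9 bytes_emitted=6
After char 9 ('x'=49): chars_in_quartet=2 acc=0x271 bytes_emitted=6
After char 10 ('f'=31): chars_in_quartet=3 acc=0x9C5F bytes_emitted=6
After char 11 ('E'=4): chars_in_quartet=4 acc=0x2717C4 -> emit 27 17 C4, reset; bytes_emitted=9
After char 12 ('1'=53): chars_in_quartet=1 acc=0x35 bytes_emitted=9
After char 13 ('g'=32): chars_in_quartet=2 acc=0xD60 bytes_emitted=9
Padding '==': partial quartet acc=0xD60 -> emit D6; bytes_emitted=10

Answer: 58 D9 38 52 1D DB 27 17 C4 D6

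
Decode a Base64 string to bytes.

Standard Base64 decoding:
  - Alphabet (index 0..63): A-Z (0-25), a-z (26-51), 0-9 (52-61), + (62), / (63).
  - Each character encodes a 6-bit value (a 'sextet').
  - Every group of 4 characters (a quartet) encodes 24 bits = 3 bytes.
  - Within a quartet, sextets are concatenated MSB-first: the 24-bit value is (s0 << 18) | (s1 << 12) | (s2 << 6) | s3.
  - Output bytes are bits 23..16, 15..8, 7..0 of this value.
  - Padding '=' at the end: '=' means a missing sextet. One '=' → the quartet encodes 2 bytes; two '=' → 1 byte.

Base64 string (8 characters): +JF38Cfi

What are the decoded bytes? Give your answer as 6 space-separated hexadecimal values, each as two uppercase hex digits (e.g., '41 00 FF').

Answer: F8 91 77 F0 27 E2

Derivation:
After char 0 ('+'=62): chars_in_quartet=1 acc=0x3E bytes_emitted=0
After char 1 ('J'=9): chars_in_quartet=2 acc=0xF89 bytes_emitted=0
After char 2 ('F'=5): chars_in_quartet=3 acc=0x3E245 bytes_emitted=0
After char 3 ('3'=55): chars_in_quartet=4 acc=0xF89177 -> emit F8 91 77, reset; bytes_emitted=3
After char 4 ('8'=60): chars_in_quartet=1 acc=0x3C bytes_emitted=3
After char 5 ('C'=2): chars_in_quartet=2 acc=0xF02 bytes_emitted=3
After char 6 ('f'=31): chars_in_quartet=3 acc=0x3C09F bytes_emitted=3
After char 7 ('i'=34): chars_in_quartet=4 acc=0xF027E2 -> emit F0 27 E2, reset; bytes_emitted=6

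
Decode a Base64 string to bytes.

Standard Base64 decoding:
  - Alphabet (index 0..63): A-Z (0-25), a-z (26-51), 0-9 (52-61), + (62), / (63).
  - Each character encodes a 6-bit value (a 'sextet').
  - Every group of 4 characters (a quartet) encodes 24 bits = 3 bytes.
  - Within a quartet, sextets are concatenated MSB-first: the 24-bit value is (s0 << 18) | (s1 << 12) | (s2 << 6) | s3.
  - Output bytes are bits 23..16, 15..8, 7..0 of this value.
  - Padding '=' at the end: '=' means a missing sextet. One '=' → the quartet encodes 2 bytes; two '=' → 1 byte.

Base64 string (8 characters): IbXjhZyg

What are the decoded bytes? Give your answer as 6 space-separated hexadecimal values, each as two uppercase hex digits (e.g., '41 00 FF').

Answer: 21 B5 E3 85 9C A0

Derivation:
After char 0 ('I'=8): chars_in_quartet=1 acc=0x8 bytes_emitted=0
After char 1 ('b'=27): chars_in_quartet=2 acc=0x21B bytes_emitted=0
After char 2 ('X'=23): chars_in_quartet=3 acc=0x86D7 bytes_emitted=0
After char 3 ('j'=35): chars_in_quartet=4 acc=0x21B5E3 -> emit 21 B5 E3, reset; bytes_emitted=3
After char 4 ('h'=33): chars_in_quartet=1 acc=0x21 bytes_emitted=3
After char 5 ('Z'=25): chars_in_quartet=2 acc=0x859 bytes_emitted=3
After char 6 ('y'=50): chars_in_quartet=3 acc=0x21672 bytes_emitted=3
After char 7 ('g'=32): chars_in_quartet=4 acc=0x859CA0 -> emit 85 9C A0, reset; bytes_emitted=6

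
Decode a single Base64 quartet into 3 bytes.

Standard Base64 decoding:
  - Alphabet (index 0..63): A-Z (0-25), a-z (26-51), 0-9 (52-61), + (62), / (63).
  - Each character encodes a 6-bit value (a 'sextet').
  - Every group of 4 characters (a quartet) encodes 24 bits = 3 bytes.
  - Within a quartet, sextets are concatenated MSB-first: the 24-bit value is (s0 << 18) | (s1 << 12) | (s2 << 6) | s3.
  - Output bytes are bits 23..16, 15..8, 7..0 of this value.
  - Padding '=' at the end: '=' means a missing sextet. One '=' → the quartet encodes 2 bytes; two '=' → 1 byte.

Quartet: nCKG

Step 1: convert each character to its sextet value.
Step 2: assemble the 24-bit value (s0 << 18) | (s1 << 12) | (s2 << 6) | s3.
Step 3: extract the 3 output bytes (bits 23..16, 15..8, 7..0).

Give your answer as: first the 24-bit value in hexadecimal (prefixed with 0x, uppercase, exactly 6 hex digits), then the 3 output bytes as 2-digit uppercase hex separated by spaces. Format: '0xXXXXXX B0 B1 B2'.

Answer: 0x9C2286 9C 22 86

Derivation:
Sextets: n=39, C=2, K=10, G=6
24-bit: (39<<18) | (2<<12) | (10<<6) | 6
      = 0x9C0000 | 0x002000 | 0x000280 | 0x000006
      = 0x9C2286
Bytes: (v>>16)&0xFF=9C, (v>>8)&0xFF=22, v&0xFF=86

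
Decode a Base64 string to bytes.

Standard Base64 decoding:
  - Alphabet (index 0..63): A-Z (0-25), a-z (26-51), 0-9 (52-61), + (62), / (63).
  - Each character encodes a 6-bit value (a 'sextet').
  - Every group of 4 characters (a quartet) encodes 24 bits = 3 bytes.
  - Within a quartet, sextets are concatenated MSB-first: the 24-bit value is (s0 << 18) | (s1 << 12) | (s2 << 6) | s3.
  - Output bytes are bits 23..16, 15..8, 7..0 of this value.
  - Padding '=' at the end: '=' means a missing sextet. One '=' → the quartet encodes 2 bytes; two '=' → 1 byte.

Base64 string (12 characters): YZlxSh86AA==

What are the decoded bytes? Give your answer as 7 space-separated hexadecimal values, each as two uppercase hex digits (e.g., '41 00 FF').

After char 0 ('Y'=24): chars_in_quartet=1 acc=0x18 bytes_emitted=0
After char 1 ('Z'=25): chars_in_quartet=2 acc=0x619 bytes_emitted=0
After char 2 ('l'=37): chars_in_quartet=3 acc=0x18665 bytes_emitted=0
After char 3 ('x'=49): chars_in_quartet=4 acc=0x619971 -> emit 61 99 71, reset; bytes_emitted=3
After char 4 ('S'=18): chars_in_quartet=1 acc=0x12 bytes_emitted=3
After char 5 ('h'=33): chars_in_quartet=2 acc=0x4A1 bytes_emitted=3
After char 6 ('8'=60): chars_in_quartet=3 acc=0x1287C bytes_emitted=3
After char 7 ('6'=58): chars_in_quartet=4 acc=0x4A1F3A -> emit 4A 1F 3A, reset; bytes_emitted=6
After char 8 ('A'=0): chars_in_quartet=1 acc=0x0 bytes_emitted=6
After char 9 ('A'=0): chars_in_quartet=2 acc=0x0 bytes_emitted=6
Padding '==': partial quartet acc=0x0 -> emit 00; bytes_emitted=7

Answer: 61 99 71 4A 1F 3A 00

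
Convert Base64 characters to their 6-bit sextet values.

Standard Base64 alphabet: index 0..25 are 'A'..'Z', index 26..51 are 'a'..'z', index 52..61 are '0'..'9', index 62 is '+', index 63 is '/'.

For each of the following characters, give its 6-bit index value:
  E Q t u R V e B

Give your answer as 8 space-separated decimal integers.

'E': A..Z range, ord('E') − ord('A') = 4
'Q': A..Z range, ord('Q') − ord('A') = 16
't': a..z range, 26 + ord('t') − ord('a') = 45
'u': a..z range, 26 + ord('u') − ord('a') = 46
'R': A..Z range, ord('R') − ord('A') = 17
'V': A..Z range, ord('V') − ord('A') = 21
'e': a..z range, 26 + ord('e') − ord('a') = 30
'B': A..Z range, ord('B') − ord('A') = 1

Answer: 4 16 45 46 17 21 30 1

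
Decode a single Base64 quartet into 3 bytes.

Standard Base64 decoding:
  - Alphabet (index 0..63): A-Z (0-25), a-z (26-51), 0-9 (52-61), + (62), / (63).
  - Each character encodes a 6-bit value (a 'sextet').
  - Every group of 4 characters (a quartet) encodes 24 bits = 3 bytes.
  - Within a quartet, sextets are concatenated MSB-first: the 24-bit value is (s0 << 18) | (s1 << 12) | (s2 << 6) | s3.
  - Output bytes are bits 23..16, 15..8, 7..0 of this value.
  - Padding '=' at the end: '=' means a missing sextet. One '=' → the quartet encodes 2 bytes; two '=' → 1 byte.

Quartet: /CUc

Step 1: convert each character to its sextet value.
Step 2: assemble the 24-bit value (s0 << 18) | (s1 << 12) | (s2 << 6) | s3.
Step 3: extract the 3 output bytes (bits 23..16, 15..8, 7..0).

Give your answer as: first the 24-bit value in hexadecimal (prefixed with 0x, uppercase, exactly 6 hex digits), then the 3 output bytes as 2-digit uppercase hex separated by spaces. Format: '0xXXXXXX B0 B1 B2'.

Answer: 0xFC251C FC 25 1C

Derivation:
Sextets: /=63, C=2, U=20, c=28
24-bit: (63<<18) | (2<<12) | (20<<6) | 28
      = 0xFC0000 | 0x002000 | 0x000500 | 0x00001C
      = 0xFC251C
Bytes: (v>>16)&0xFF=FC, (v>>8)&0xFF=25, v&0xFF=1C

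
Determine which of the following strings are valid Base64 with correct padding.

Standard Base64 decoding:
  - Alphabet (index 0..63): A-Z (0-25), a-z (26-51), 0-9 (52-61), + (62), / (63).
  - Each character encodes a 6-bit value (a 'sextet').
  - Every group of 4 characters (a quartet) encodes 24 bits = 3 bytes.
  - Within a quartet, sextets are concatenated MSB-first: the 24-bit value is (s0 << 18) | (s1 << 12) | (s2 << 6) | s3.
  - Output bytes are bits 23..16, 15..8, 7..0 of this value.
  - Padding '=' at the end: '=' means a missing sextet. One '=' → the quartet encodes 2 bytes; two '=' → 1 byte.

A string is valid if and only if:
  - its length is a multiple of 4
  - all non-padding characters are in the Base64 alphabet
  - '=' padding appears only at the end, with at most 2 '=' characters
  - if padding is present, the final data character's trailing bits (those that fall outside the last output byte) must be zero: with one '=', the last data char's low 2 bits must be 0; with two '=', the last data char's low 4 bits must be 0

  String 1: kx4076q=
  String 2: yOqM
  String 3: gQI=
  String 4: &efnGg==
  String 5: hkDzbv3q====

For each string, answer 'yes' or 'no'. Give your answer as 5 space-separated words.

String 1: 'kx4076q=' → invalid (bad trailing bits)
String 2: 'yOqM' → valid
String 3: 'gQI=' → valid
String 4: '&efnGg==' → invalid (bad char(s): ['&'])
String 5: 'hkDzbv3q====' → invalid (4 pad chars (max 2))

Answer: no yes yes no no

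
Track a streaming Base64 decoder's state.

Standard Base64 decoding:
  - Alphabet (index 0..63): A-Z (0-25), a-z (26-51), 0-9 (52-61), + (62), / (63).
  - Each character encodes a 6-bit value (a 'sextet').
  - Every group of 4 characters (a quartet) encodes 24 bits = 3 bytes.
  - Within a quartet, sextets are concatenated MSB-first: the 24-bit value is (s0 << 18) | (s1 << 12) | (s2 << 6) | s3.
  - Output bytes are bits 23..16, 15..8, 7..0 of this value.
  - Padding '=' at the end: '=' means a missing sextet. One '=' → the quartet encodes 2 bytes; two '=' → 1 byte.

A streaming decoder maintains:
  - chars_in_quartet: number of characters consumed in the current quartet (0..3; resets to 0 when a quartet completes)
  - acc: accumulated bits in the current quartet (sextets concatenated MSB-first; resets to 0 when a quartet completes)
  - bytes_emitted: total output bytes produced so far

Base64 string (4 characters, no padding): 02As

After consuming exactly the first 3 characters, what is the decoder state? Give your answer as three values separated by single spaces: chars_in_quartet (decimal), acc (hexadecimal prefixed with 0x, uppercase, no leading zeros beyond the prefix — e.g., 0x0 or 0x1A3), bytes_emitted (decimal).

Answer: 3 0x34D80 0

Derivation:
After char 0 ('0'=52): chars_in_quartet=1 acc=0x34 bytes_emitted=0
After char 1 ('2'=54): chars_in_quartet=2 acc=0xD36 bytes_emitted=0
After char 2 ('A'=0): chars_in_quartet=3 acc=0x34D80 bytes_emitted=0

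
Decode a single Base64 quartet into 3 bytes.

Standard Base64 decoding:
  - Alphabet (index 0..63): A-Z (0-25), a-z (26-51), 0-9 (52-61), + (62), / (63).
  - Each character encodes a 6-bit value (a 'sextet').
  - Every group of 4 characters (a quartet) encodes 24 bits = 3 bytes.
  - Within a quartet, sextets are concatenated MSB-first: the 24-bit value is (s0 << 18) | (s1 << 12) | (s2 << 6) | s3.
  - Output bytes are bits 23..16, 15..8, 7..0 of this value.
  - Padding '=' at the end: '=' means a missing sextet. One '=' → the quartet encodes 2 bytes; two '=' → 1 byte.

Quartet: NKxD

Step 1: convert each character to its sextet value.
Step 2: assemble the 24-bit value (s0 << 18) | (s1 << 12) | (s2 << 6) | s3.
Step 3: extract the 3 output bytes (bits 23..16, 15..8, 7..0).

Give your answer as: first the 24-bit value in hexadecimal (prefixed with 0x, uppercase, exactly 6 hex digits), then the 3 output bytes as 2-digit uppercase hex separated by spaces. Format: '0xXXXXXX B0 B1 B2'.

Sextets: N=13, K=10, x=49, D=3
24-bit: (13<<18) | (10<<12) | (49<<6) | 3
      = 0x340000 | 0x00A000 | 0x000C40 | 0x000003
      = 0x34AC43
Bytes: (v>>16)&0xFF=34, (v>>8)&0xFF=AC, v&0xFF=43

Answer: 0x34AC43 34 AC 43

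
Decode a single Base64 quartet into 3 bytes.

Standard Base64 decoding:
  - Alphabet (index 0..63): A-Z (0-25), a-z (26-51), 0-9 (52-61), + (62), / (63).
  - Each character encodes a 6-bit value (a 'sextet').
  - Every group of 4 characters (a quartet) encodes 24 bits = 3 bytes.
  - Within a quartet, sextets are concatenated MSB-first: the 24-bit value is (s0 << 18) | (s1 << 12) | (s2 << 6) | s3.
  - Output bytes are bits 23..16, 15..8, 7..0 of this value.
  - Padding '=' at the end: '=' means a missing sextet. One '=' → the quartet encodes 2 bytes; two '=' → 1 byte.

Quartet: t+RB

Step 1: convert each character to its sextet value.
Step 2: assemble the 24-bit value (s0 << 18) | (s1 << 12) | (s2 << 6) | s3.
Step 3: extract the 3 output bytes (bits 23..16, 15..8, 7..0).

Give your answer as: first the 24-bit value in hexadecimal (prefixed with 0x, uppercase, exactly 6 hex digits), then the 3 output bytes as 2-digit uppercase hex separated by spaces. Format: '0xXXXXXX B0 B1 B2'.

Sextets: t=45, +=62, R=17, B=1
24-bit: (45<<18) | (62<<12) | (17<<6) | 1
      = 0xB40000 | 0x03E000 | 0x000440 | 0x000001
      = 0xB7E441
Bytes: (v>>16)&0xFF=B7, (v>>8)&0xFF=E4, v&0xFF=41

Answer: 0xB7E441 B7 E4 41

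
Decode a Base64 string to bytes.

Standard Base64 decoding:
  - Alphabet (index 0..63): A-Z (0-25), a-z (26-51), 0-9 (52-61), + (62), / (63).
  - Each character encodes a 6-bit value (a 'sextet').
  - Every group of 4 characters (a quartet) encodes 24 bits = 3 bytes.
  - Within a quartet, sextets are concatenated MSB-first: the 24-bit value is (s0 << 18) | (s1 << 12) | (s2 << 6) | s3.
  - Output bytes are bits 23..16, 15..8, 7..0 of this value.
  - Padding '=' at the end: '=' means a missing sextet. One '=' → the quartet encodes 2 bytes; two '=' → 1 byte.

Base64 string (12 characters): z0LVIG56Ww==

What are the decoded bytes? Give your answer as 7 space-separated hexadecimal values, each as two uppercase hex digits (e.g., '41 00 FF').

After char 0 ('z'=51): chars_in_quartet=1 acc=0x33 bytes_emitted=0
After char 1 ('0'=52): chars_in_quartet=2 acc=0xCF4 bytes_emitted=0
After char 2 ('L'=11): chars_in_quartet=3 acc=0x33D0B bytes_emitted=0
After char 3 ('V'=21): chars_in_quartet=4 acc=0xCF42D5 -> emit CF 42 D5, reset; bytes_emitted=3
After char 4 ('I'=8): chars_in_quartet=1 acc=0x8 bytes_emitted=3
After char 5 ('G'=6): chars_in_quartet=2 acc=0x206 bytes_emitted=3
After char 6 ('5'=57): chars_in_quartet=3 acc=0x81B9 bytes_emitted=3
After char 7 ('6'=58): chars_in_quartet=4 acc=0x206E7A -> emit 20 6E 7A, reset; bytes_emitted=6
After char 8 ('W'=22): chars_in_quartet=1 acc=0x16 bytes_emitted=6
After char 9 ('w'=48): chars_in_quartet=2 acc=0x5B0 bytes_emitted=6
Padding '==': partial quartet acc=0x5B0 -> emit 5B; bytes_emitted=7

Answer: CF 42 D5 20 6E 7A 5B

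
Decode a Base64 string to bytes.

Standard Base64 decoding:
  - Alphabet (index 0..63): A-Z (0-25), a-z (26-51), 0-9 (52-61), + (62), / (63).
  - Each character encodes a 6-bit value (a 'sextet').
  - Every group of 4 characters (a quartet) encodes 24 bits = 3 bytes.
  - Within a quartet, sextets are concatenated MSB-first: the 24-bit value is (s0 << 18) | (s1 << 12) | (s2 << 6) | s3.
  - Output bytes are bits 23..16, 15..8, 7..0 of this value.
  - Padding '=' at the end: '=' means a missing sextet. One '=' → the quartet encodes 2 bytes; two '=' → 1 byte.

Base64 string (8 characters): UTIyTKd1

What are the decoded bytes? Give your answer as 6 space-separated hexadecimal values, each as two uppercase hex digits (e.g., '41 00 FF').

After char 0 ('U'=20): chars_in_quartet=1 acc=0x14 bytes_emitted=0
After char 1 ('T'=19): chars_in_quartet=2 acc=0x513 bytes_emitted=0
After char 2 ('I'=8): chars_in_quartet=3 acc=0x144C8 bytes_emitted=0
After char 3 ('y'=50): chars_in_quartet=4 acc=0x513232 -> emit 51 32 32, reset; bytes_emitted=3
After char 4 ('T'=19): chars_in_quartet=1 acc=0x13 bytes_emitted=3
After char 5 ('K'=10): chars_in_quartet=2 acc=0x4CA bytes_emitted=3
After char 6 ('d'=29): chars_in_quartet=3 acc=0x1329D bytes_emitted=3
After char 7 ('1'=53): chars_in_quartet=4 acc=0x4CA775 -> emit 4C A7 75, reset; bytes_emitted=6

Answer: 51 32 32 4C A7 75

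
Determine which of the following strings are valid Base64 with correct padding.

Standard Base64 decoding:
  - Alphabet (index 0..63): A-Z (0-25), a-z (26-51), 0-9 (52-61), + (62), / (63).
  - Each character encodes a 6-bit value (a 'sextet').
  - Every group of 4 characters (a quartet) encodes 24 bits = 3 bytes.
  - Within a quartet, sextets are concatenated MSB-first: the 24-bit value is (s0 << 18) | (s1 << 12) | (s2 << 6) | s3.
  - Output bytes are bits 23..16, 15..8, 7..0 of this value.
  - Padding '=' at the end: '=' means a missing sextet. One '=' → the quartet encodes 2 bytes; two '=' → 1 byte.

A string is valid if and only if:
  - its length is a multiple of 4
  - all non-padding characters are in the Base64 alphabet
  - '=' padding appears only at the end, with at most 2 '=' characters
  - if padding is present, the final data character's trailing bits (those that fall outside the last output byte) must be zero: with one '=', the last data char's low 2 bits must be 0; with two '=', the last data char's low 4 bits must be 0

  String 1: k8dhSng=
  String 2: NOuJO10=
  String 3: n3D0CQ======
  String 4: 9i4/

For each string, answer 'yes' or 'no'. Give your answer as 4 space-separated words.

String 1: 'k8dhSng=' → valid
String 2: 'NOuJO10=' → valid
String 3: 'n3D0CQ======' → invalid (6 pad chars (max 2))
String 4: '9i4/' → valid

Answer: yes yes no yes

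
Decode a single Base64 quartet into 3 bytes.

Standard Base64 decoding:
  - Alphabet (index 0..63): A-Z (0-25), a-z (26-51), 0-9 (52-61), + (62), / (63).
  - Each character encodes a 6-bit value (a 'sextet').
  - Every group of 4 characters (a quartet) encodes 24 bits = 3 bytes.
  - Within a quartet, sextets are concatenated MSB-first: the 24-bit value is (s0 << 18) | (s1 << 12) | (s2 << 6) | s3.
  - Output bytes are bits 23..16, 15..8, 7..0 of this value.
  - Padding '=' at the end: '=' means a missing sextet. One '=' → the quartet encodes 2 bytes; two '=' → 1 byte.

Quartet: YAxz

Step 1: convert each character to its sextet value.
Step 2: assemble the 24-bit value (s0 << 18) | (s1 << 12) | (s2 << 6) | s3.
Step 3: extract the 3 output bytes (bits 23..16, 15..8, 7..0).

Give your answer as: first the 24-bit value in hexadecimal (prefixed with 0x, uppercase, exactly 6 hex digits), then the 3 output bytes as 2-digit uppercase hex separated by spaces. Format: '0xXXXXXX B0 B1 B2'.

Answer: 0x600C73 60 0C 73

Derivation:
Sextets: Y=24, A=0, x=49, z=51
24-bit: (24<<18) | (0<<12) | (49<<6) | 51
      = 0x600000 | 0x000000 | 0x000C40 | 0x000033
      = 0x600C73
Bytes: (v>>16)&0xFF=60, (v>>8)&0xFF=0C, v&0xFF=73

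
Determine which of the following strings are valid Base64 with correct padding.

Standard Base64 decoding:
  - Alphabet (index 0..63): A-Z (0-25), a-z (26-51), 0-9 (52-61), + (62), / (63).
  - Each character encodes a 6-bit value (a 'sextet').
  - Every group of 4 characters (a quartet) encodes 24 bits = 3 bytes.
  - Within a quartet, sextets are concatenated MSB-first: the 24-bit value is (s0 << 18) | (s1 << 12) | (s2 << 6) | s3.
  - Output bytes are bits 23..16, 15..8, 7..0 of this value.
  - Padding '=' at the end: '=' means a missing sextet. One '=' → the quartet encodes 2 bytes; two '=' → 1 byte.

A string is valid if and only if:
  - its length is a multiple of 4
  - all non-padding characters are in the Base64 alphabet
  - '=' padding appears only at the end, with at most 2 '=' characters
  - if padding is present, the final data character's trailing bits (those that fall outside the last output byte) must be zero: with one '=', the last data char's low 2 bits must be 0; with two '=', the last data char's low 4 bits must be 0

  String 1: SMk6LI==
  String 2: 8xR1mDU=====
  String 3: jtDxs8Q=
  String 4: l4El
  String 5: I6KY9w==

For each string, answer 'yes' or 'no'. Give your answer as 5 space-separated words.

Answer: no no yes yes yes

Derivation:
String 1: 'SMk6LI==' → invalid (bad trailing bits)
String 2: '8xR1mDU=====' → invalid (5 pad chars (max 2))
String 3: 'jtDxs8Q=' → valid
String 4: 'l4El' → valid
String 5: 'I6KY9w==' → valid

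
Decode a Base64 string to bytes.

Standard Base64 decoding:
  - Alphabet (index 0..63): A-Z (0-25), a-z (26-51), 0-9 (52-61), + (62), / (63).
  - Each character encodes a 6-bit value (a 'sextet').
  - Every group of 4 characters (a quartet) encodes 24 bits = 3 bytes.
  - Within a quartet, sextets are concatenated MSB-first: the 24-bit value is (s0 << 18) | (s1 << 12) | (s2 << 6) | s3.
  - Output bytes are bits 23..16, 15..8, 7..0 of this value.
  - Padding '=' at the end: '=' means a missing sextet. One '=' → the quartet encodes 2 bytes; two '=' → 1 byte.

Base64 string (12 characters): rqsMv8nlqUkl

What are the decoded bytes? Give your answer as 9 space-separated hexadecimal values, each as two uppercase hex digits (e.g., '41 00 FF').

After char 0 ('r'=43): chars_in_quartet=1 acc=0x2B bytes_emitted=0
After char 1 ('q'=42): chars_in_quartet=2 acc=0xAEA bytes_emitted=0
After char 2 ('s'=44): chars_in_quartet=3 acc=0x2BAAC bytes_emitted=0
After char 3 ('M'=12): chars_in_quartet=4 acc=0xAEAB0C -> emit AE AB 0C, reset; bytes_emitted=3
After char 4 ('v'=47): chars_in_quartet=1 acc=0x2F bytes_emitted=3
After char 5 ('8'=60): chars_in_quartet=2 acc=0xBFC bytes_emitted=3
After char 6 ('n'=39): chars_in_quartet=3 acc=0x2FF27 bytes_emitted=3
After char 7 ('l'=37): chars_in_quartet=4 acc=0xBFC9E5 -> emit BF C9 E5, reset; bytes_emitted=6
After char 8 ('q'=42): chars_in_quartet=1 acc=0x2A bytes_emitted=6
After char 9 ('U'=20): chars_in_quartet=2 acc=0xA94 bytes_emitted=6
After char 10 ('k'=36): chars_in_quartet=3 acc=0x2A524 bytes_emitted=6
After char 11 ('l'=37): chars_in_quartet=4 acc=0xA94925 -> emit A9 49 25, reset; bytes_emitted=9

Answer: AE AB 0C BF C9 E5 A9 49 25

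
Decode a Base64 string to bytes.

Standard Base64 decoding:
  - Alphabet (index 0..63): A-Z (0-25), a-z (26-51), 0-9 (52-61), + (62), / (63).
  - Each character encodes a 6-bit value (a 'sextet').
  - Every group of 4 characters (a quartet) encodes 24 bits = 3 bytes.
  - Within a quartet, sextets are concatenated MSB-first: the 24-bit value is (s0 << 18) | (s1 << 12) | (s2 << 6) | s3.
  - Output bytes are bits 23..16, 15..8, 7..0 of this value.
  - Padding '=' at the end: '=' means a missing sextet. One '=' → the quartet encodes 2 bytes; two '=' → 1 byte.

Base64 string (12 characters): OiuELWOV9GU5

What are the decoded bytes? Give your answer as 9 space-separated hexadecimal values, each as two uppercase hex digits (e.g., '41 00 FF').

Answer: 3A 2B 84 2D 63 95 F4 65 39

Derivation:
After char 0 ('O'=14): chars_in_quartet=1 acc=0xE bytes_emitted=0
After char 1 ('i'=34): chars_in_quartet=2 acc=0x3A2 bytes_emitted=0
After char 2 ('u'=46): chars_in_quartet=3 acc=0xE8AE bytes_emitted=0
After char 3 ('E'=4): chars_in_quartet=4 acc=0x3A2B84 -> emit 3A 2B 84, reset; bytes_emitted=3
After char 4 ('L'=11): chars_in_quartet=1 acc=0xB bytes_emitted=3
After char 5 ('W'=22): chars_in_quartet=2 acc=0x2D6 bytes_emitted=3
After char 6 ('O'=14): chars_in_quartet=3 acc=0xB58E bytes_emitted=3
After char 7 ('V'=21): chars_in_quartet=4 acc=0x2D6395 -> emit 2D 63 95, reset; bytes_emitted=6
After char 8 ('9'=61): chars_in_quartet=1 acc=0x3D bytes_emitted=6
After char 9 ('G'=6): chars_in_quartet=2 acc=0xF46 bytes_emitted=6
After char 10 ('U'=20): chars_in_quartet=3 acc=0x3D194 bytes_emitted=6
After char 11 ('5'=57): chars_in_quartet=4 acc=0xF46539 -> emit F4 65 39, reset; bytes_emitted=9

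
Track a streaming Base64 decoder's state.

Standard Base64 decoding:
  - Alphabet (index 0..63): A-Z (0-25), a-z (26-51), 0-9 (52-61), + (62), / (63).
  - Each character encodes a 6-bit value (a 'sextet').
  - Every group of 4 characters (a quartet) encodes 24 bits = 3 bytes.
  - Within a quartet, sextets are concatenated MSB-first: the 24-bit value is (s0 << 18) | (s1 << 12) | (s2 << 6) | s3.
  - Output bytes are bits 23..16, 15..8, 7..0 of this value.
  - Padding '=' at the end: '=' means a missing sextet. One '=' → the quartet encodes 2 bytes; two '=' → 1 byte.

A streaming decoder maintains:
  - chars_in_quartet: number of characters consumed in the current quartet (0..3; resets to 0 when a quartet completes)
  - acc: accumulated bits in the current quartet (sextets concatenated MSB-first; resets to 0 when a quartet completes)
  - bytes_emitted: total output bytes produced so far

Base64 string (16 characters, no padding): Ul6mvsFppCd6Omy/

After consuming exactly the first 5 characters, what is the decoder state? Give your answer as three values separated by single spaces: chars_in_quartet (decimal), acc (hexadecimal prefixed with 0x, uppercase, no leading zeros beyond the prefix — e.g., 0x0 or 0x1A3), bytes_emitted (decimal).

Answer: 1 0x2F 3

Derivation:
After char 0 ('U'=20): chars_in_quartet=1 acc=0x14 bytes_emitted=0
After char 1 ('l'=37): chars_in_quartet=2 acc=0x525 bytes_emitted=0
After char 2 ('6'=58): chars_in_quartet=3 acc=0x1497A bytes_emitted=0
After char 3 ('m'=38): chars_in_quartet=4 acc=0x525EA6 -> emit 52 5E A6, reset; bytes_emitted=3
After char 4 ('v'=47): chars_in_quartet=1 acc=0x2F bytes_emitted=3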